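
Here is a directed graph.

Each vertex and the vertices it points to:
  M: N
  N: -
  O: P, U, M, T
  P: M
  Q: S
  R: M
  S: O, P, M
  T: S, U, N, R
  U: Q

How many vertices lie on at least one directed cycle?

A vertex is on a directed cycle iff it belongs to a strongly connected component of size ≥ 2 (or has a self-loop).
The vertices on cycles are {O, Q, S, T, U} — 5 in total.

5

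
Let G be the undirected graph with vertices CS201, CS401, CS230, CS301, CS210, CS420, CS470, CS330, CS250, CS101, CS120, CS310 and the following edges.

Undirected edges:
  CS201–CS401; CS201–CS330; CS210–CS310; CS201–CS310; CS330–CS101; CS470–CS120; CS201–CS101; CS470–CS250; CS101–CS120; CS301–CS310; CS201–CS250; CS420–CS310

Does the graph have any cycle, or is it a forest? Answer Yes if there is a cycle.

Yes

DFS, tracking each vertex's parent; an edge to a visited non-parent vertex closes a cycle.
Start from CS210:
visit CS210 (parent –)
  visit CS310 (parent CS210)
    visit CS420 (parent CS310)
      CS420–CS310: parent, skip
    visit CS201 (parent CS310)
      visit CS330 (parent CS201)
        CS330–CS201: parent, skip
        visit CS101 (parent CS330)
          visit CS120 (parent CS101)
            visit CS470 (parent CS120)
              visit CS250 (parent CS470)
                CS250–CS470: parent, skip
                CS250–CS201: CS201 visited and ≠ parent → cycle
Cycle: CS201 – CS330 – CS101 – CS120 – CS470 – CS250 – CS201.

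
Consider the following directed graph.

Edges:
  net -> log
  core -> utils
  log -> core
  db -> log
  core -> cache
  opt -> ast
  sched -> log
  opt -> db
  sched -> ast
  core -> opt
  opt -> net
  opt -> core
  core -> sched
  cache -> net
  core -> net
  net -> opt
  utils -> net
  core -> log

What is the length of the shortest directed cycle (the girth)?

For each vertex v, BFS finds the shortest path from v back to v.
The shortest such closed walk is core → log → core, length 2.

2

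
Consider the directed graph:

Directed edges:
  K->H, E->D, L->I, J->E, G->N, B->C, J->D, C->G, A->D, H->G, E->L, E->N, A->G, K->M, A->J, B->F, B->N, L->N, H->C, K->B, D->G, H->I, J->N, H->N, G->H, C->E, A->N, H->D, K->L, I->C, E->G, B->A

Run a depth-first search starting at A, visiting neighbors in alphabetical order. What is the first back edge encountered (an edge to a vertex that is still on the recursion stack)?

DFS from A (visiting neighbors in alphabetical order); mark gray on enter, black on exit:
A gray
  D gray
    G gray
      H gray
        C gray
          E gray
            E→D: D is gray → back edge
First back edge: E → D.

E→D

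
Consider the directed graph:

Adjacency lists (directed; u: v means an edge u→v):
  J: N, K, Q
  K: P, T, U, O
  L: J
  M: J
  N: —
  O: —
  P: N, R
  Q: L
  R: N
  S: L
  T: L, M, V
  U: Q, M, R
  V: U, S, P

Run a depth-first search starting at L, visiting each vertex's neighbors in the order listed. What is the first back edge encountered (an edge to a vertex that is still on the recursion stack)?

T→L

DFS from L (visiting each vertex's neighbors in the order listed); mark gray on enter, black on exit:
L gray
  J gray
    N gray
    N black
    K gray
      P gray
        P→N: N black — skip
        R gray
          R→N: N black — skip
        R black
      P black
      T gray
        T→L: L is gray → back edge
First back edge: T → L.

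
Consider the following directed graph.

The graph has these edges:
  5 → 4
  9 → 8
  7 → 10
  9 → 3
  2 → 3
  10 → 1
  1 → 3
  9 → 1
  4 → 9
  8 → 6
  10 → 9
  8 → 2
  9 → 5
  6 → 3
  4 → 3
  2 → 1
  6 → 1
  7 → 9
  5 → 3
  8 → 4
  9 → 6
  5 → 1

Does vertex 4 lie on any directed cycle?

Yes

4 is on a cycle iff 4 can reach itself via ≥1 edge.
4 → 9 → 8 → 4 — yes.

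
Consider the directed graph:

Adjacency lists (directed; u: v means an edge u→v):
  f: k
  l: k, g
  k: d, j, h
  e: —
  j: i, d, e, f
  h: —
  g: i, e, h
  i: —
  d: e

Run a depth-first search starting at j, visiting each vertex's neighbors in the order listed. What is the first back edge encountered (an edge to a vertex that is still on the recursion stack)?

DFS from j (visiting each vertex's neighbors in the order listed); mark gray on enter, black on exit:
j gray
  i gray
  i black
  d gray
    e gray
    e black
  d black
  j→e: e black — skip
  f gray
    k gray
      k→d: d black — skip
      k→j: j is gray → back edge
First back edge: k → j.

k→j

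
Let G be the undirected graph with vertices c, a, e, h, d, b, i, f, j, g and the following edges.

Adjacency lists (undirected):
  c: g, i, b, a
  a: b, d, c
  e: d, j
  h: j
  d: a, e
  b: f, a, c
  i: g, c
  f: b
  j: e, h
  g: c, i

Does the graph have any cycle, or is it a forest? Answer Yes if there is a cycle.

DFS, tracking each vertex's parent; an edge to a visited non-parent vertex closes a cycle.
Start from b:
visit b (parent –)
  visit f (parent b)
    f–b: parent, skip
  visit a (parent b)
    a–b: parent, skip
    visit d (parent a)
      d–a: parent, skip
      visit e (parent d)
        e–d: parent, skip
        visit j (parent e)
          j–e: parent, skip
          visit h (parent j)
            h–j: parent, skip
    visit c (parent a)
      visit g (parent c)
        g–c: parent, skip
        visit i (parent g)
          i–g: parent, skip
          i–c: c visited and ≠ parent → cycle
Cycle: c – g – i – c.

Yes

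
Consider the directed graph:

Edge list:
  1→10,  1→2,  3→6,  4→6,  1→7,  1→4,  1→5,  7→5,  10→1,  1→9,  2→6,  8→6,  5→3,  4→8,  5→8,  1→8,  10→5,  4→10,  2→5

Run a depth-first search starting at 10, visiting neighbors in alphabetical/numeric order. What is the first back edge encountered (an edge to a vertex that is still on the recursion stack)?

DFS from 10 (visiting neighbors in alphabetical/numeric order); mark gray on enter, black on exit:
10 gray
  1 gray
    2 gray
      5 gray
        3 gray
          6 gray
          6 black
        3 black
        8 gray
          8→6: 6 black — skip
        8 black
      5 black
      2→6: 6 black — skip
    2 black
    4 gray
      4→6: 6 black — skip
      4→8: 8 black — skip
      4→10: 10 is gray → back edge
First back edge: 4 → 10.

4→10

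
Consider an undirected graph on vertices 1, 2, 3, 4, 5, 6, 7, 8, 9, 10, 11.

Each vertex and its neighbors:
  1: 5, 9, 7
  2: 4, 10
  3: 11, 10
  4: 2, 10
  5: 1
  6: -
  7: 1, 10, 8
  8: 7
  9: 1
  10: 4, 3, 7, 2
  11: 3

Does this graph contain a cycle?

Yes

DFS, tracking each vertex's parent; an edge to a visited non-parent vertex closes a cycle.
Start from 4:
visit 4 (parent –)
  visit 2 (parent 4)
    2–4: parent, skip
    visit 10 (parent 2)
      10–4: 4 visited and ≠ parent → cycle
Cycle: 4 – 2 – 10 – 4.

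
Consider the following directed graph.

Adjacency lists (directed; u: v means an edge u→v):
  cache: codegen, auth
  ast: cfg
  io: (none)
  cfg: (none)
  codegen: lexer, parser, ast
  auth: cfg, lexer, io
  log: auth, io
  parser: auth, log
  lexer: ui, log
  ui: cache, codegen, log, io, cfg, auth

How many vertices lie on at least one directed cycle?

7

A vertex is on a directed cycle iff it belongs to a strongly connected component of size ≥ 2 (or has a self-loop).
The vertices on cycles are {ui, log, auth, cache, lexer, parser, codegen} — 7 in total.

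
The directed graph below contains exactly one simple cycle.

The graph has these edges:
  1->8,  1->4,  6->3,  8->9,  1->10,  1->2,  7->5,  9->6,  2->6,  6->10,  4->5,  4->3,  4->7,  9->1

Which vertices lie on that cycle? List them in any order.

1, 8, 9

DFS with gray/black marking from 1:
1 gray
  8 gray
    9 gray
      6 gray
        3 gray
        3 black
        10 gray
        10 black
      6 black
      9→1: 1 is gray → back edge
Back edge closes the cycle 1 → 8 → 9 → 1; its vertices are {1, 8, 9}.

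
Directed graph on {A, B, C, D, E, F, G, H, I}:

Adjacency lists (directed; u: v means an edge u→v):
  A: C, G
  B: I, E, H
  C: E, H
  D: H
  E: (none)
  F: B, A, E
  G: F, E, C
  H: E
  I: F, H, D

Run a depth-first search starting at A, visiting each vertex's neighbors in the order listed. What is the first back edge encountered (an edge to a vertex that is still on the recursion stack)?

DFS from A (visiting each vertex's neighbors in the order listed); mark gray on enter, black on exit:
A gray
  C gray
    E gray
    E black
    H gray
      H→E: E black — skip
    H black
  C black
  G gray
    F gray
      B gray
        I gray
          I→F: F is gray → back edge
First back edge: I → F.

I→F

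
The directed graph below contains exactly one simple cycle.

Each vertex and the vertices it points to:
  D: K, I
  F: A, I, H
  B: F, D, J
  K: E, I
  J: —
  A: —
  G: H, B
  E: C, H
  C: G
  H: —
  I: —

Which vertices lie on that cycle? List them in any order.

B, C, D, E, G, K

DFS with gray/black marking from G:
G gray
  H gray
  H black
  B gray
    F gray
      A gray
      A black
      I gray
      I black
      F→H: H black — skip
    F black
    D gray
      K gray
        E gray
          C gray
            C→G: G is gray → back edge
Back edge closes the cycle G → B → D → K → E → C → G; its vertices are {B, C, D, E, G, K}.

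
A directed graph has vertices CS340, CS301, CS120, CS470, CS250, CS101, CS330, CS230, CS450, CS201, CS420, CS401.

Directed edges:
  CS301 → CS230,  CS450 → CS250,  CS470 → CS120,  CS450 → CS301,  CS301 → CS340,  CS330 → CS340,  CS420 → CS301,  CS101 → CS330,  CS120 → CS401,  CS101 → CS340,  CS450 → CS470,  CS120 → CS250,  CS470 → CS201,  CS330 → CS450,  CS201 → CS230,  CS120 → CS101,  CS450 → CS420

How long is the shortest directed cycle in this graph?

For each vertex v, BFS finds the shortest path from v back to v.
The shortest such closed walk is CS330 → CS450 → CS470 → CS120 → CS101 → CS330, length 5.

5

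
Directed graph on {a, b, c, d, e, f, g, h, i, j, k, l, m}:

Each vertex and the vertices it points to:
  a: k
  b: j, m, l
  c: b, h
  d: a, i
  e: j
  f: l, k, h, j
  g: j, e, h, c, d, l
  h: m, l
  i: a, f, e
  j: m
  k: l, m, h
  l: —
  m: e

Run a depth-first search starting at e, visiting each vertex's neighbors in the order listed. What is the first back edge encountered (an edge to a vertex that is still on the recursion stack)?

m→e

DFS from e (visiting each vertex's neighbors in the order listed); mark gray on enter, black on exit:
e gray
  j gray
    m gray
      m→e: e is gray → back edge
First back edge: m → e.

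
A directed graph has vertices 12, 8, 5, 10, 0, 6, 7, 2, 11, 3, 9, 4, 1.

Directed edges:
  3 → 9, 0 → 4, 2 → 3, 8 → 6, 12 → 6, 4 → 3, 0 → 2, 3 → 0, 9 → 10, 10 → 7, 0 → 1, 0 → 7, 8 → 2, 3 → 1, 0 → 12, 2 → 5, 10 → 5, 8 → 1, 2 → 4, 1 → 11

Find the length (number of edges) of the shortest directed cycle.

For each vertex v, BFS finds the shortest path from v back to v.
The shortest such closed walk is 2 → 3 → 0 → 2, length 3.

3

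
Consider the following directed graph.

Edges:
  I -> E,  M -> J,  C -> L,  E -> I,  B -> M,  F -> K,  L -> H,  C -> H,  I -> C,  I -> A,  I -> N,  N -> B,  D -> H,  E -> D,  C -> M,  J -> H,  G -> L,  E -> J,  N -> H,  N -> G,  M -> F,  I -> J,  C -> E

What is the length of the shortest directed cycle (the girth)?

2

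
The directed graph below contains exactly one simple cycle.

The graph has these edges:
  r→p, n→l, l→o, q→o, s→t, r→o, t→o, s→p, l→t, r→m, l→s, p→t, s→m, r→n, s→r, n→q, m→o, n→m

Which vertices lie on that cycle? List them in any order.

DFS with gray/black marking from s:
s gray
  t gray
    o gray
    o black
  t black
  p gray
    p→t: t black — skip
  p black
  r gray
    r→p: p black — skip
    m gray
      m→o: o black — skip
    m black
    r→o: o black — skip
    n gray
      q gray
        q→o: o black — skip
      q black
      l gray
        l→o: o black — skip
        l→s: s is gray → back edge
Back edge closes the cycle s → r → n → l → s; its vertices are {l, n, r, s}.

l, n, r, s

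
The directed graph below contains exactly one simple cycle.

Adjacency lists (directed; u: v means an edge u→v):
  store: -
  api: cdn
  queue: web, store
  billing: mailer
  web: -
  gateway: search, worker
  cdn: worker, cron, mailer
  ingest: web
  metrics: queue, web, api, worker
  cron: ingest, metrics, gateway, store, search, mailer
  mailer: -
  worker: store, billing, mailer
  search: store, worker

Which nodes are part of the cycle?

api, cdn, cron, metrics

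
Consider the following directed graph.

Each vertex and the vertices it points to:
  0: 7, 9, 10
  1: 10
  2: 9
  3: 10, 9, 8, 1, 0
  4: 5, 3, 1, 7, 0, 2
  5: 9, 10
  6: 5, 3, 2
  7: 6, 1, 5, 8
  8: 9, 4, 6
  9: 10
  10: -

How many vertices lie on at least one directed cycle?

6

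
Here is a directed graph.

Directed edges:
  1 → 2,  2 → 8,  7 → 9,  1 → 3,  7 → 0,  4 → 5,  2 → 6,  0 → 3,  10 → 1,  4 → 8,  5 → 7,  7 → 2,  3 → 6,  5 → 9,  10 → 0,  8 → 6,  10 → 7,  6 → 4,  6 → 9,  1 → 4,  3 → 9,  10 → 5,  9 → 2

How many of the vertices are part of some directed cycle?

9

A vertex is on a directed cycle iff it belongs to a strongly connected component of size ≥ 2 (or has a self-loop).
The vertices on cycles are {0, 2, 3, 4, 5, 6, 7, 8, 9} — 9 in total.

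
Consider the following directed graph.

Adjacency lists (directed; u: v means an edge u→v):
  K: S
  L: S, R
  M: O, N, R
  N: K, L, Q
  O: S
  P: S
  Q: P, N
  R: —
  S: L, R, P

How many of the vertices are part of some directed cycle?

A vertex is on a directed cycle iff it belongs to a strongly connected component of size ≥ 2 (or has a self-loop).
The vertices on cycles are {L, N, P, Q, S} — 5 in total.

5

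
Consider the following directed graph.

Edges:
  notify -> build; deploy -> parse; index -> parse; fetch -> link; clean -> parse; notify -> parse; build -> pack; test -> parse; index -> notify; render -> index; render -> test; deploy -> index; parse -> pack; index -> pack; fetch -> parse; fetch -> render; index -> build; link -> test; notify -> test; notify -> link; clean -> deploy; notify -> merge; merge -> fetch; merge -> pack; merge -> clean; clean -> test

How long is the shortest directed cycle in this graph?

For each vertex v, BFS finds the shortest path from v back to v.
The shortest such closed walk is merge → clean → deploy → index → notify → merge, length 5.

5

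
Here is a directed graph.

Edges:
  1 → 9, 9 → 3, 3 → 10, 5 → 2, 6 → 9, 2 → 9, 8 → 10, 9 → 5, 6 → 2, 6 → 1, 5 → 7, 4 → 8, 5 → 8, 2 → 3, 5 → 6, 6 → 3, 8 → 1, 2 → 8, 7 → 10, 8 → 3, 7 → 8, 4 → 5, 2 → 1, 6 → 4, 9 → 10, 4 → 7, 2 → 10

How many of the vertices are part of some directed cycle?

8

A vertex is on a directed cycle iff it belongs to a strongly connected component of size ≥ 2 (or has a self-loop).
The vertices on cycles are {1, 2, 4, 5, 6, 7, 8, 9} — 8 in total.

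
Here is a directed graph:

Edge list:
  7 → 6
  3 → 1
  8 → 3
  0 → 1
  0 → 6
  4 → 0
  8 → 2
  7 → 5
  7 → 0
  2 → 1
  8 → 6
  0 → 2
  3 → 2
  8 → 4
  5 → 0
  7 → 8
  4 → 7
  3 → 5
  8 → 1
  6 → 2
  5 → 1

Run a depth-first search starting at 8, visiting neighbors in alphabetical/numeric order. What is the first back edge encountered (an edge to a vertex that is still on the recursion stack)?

DFS from 8 (visiting neighbors in alphabetical/numeric order); mark gray on enter, black on exit:
8 gray
  1 gray
  1 black
  2 gray
    2→1: 1 black — skip
  2 black
  3 gray
    3→1: 1 black — skip
    3→2: 2 black — skip
    5 gray
      0 gray
        0→1: 1 black — skip
        0→2: 2 black — skip
        6 gray
          6→2: 2 black — skip
        6 black
      0 black
      5→1: 1 black — skip
    5 black
  3 black
  4 gray
    4→0: 0 black — skip
    7 gray
      7→0: 0 black — skip
      7→5: 5 black — skip
      7→6: 6 black — skip
      7→8: 8 is gray → back edge
First back edge: 7 → 8.

7->8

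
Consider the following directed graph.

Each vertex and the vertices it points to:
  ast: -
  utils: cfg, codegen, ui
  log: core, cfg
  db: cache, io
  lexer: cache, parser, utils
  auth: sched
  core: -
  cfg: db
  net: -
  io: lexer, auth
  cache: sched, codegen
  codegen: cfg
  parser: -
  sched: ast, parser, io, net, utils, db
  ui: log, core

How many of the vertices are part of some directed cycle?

11

A vertex is on a directed cycle iff it belongs to a strongly connected component of size ≥ 2 (or has a self-loop).
The vertices on cycles are {db, io, ui, cfg, log, auth, cache, lexer, sched, utils, codegen} — 11 in total.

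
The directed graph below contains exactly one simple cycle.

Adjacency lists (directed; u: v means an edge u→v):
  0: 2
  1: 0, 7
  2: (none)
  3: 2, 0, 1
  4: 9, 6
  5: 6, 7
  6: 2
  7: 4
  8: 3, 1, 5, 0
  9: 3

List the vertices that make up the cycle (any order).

1, 3, 4, 7, 9

DFS with gray/black marking from 3:
3 gray
  2 gray
  2 black
  0 gray
    0→2: 2 black — skip
  0 black
  1 gray
    1→0: 0 black — skip
    7 gray
      4 gray
        9 gray
          9→3: 3 is gray → back edge
Back edge closes the cycle 3 → 1 → 7 → 4 → 9 → 3; its vertices are {1, 3, 4, 7, 9}.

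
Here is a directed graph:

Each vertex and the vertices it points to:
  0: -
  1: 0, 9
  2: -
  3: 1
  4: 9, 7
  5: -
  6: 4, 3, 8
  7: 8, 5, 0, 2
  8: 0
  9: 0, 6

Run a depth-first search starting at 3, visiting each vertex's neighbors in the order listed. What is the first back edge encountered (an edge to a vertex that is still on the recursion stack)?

4->9

DFS from 3 (visiting each vertex's neighbors in the order listed); mark gray on enter, black on exit:
3 gray
  1 gray
    0 gray
    0 black
    9 gray
      9→0: 0 black — skip
      6 gray
        4 gray
          4→9: 9 is gray → back edge
First back edge: 4 → 9.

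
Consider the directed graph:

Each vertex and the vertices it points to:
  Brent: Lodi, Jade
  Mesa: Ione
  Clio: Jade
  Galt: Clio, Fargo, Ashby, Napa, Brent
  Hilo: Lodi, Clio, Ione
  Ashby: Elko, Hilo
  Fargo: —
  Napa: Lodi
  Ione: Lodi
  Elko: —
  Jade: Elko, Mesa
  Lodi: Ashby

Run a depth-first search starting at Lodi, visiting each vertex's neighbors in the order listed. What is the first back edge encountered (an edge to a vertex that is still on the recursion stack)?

DFS from Lodi (visiting each vertex's neighbors in the order listed); mark gray on enter, black on exit:
Lodi gray
  Ashby gray
    Elko gray
    Elko black
    Hilo gray
      Hilo→Lodi: Lodi is gray → back edge
First back edge: Hilo → Lodi.

Hilo→Lodi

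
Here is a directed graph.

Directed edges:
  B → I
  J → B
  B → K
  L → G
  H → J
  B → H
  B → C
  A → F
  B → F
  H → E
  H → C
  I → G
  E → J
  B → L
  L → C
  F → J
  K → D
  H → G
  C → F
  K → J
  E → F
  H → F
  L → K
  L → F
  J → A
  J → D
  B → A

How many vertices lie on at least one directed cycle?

A vertex is on a directed cycle iff it belongs to a strongly connected component of size ≥ 2 (or has a self-loop).
The vertices on cycles are {A, B, C, E, F, H, J, K, L} — 9 in total.

9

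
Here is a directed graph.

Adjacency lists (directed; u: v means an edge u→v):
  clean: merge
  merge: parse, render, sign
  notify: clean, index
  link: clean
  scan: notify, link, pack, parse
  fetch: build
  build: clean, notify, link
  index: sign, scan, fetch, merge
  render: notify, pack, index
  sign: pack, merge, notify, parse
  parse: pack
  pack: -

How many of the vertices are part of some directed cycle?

A vertex is on a directed cycle iff it belongs to a strongly connected component of size ≥ 2 (or has a self-loop).
The vertices on cycles are {link, scan, sign, build, clean, fetch, index, merge, notify, render} — 10 in total.

10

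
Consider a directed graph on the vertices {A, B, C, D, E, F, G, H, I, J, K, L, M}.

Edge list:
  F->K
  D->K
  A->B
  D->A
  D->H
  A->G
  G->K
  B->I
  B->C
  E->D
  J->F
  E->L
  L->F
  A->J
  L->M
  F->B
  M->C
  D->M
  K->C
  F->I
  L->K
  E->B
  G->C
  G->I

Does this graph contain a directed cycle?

No

DFS with white/gray/black marking, starting from H:
H gray
H black
A gray
  G gray
    C gray
    C black
    K gray
      K→C: C black — skip
    K black
    I gray
    I black
  G black
  B gray
    B→I: I black — skip
    B→C: C black — skip
  B black
  J gray
    F gray
      F→K: K black — skip
      F→B: B black — skip
      F→I: I black — skip
    F black
  J black
A black
D gray
  M gray
    M→C: C black — skip
  M black
  D→H: H black — skip
  D→A: A black — skip
  D→K: K black — skip
D black
E gray
  E→B: B black — skip
  L gray
    L→K: K black — skip
    L→F: F black — skip
    L→M: M black — skip
  L black
  E→D: D black — skip
E black
Every edge goes to a white or black vertex — no back edge, so the graph is acyclic.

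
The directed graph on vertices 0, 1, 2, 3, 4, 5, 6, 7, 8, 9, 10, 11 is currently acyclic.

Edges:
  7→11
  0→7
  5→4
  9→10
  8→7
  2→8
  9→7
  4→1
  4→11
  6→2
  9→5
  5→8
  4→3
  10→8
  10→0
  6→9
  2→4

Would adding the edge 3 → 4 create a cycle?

Yes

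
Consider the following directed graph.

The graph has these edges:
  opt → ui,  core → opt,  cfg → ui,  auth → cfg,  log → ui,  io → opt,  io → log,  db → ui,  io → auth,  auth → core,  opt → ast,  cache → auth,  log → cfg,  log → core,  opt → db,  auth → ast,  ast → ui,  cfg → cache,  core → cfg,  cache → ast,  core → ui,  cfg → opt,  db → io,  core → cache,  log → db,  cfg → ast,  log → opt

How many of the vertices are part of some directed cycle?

8

A vertex is on a directed cycle iff it belongs to a strongly connected component of size ≥ 2 (or has a self-loop).
The vertices on cycles are {db, io, cfg, log, opt, auth, core, cache} — 8 in total.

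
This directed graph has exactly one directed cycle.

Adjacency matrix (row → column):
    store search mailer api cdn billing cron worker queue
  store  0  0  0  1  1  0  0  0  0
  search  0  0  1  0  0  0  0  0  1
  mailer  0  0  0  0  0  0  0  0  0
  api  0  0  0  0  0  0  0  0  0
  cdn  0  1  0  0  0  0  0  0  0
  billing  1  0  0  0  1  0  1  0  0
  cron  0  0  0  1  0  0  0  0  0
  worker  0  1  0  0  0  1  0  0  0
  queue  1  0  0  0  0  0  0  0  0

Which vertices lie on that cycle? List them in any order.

cdn, queue, store, search

DFS with gray/black marking from search:
search gray
  queue gray
    store gray
      cdn gray
        cdn→search: search is gray → back edge
Back edge closes the cycle search → queue → store → cdn → search; its vertices are {cdn, queue, store, search}.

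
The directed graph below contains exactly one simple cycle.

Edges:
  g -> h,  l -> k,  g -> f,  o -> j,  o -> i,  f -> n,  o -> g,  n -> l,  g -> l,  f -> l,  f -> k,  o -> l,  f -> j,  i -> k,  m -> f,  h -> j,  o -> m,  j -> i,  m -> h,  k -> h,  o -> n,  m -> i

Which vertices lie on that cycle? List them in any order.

h, i, j, k

DFS with gray/black marking from i:
i gray
  k gray
    h gray
      j gray
        j→i: i is gray → back edge
Back edge closes the cycle i → k → h → j → i; its vertices are {h, i, j, k}.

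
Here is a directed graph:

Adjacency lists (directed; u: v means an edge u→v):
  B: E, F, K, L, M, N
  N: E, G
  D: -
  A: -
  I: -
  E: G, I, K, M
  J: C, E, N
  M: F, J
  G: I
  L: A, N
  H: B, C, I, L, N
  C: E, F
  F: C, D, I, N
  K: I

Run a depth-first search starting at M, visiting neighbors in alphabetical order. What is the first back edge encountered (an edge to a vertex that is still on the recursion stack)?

E→M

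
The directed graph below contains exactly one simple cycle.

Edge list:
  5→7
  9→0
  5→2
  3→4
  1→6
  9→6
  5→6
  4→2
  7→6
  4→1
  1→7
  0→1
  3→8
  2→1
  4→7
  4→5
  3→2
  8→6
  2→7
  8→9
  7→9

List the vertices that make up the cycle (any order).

0, 1, 7, 9

DFS with gray/black marking from 9:
9 gray
  0 gray
    1 gray
      7 gray
        6 gray
        6 black
        7→9: 9 is gray → back edge
Back edge closes the cycle 9 → 0 → 1 → 7 → 9; its vertices are {0, 1, 7, 9}.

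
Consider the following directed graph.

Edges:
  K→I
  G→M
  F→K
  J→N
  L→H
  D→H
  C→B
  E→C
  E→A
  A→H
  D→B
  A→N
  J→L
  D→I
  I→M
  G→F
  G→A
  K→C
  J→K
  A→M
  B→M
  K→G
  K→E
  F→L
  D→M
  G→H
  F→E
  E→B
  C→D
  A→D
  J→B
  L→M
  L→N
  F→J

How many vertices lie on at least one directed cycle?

4

A vertex is on a directed cycle iff it belongs to a strongly connected component of size ≥ 2 (or has a self-loop).
The vertices on cycles are {F, G, J, K} — 4 in total.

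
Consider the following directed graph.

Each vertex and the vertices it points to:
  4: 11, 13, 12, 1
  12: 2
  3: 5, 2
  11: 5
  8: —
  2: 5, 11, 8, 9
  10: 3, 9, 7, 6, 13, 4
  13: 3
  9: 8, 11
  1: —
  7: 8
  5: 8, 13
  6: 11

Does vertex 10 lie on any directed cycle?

10 lies on a cycle iff there is a path from 10 back to itself.
Exploring from 10, it never reaches itself; equivalently, its strongly connected component is a singleton.

No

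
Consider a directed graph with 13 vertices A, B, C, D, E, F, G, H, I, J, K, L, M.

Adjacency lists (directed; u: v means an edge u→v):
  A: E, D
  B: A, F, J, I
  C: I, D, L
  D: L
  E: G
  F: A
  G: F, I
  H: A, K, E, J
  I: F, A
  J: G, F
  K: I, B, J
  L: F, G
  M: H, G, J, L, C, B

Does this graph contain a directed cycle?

Yes

DFS with white/gray/black marking, starting from A:
A gray
  E gray
    G gray
      F gray
        F→A: A is gray → back edge
Back edge found, so a cycle exists: A → E → G → F → A.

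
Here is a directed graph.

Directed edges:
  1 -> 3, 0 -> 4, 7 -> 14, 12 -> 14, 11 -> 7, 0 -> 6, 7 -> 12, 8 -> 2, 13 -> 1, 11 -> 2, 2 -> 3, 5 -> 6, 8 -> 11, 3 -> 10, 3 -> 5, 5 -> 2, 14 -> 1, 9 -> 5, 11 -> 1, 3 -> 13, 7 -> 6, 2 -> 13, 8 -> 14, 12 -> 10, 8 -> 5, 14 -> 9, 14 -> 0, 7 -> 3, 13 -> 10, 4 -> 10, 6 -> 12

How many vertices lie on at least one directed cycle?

A vertex is on a directed cycle iff it belongs to a strongly connected component of size ≥ 2 (or has a self-loop).
The vertices on cycles are {0, 1, 2, 3, 5, 6, 9, 12, 13, 14} — 10 in total.

10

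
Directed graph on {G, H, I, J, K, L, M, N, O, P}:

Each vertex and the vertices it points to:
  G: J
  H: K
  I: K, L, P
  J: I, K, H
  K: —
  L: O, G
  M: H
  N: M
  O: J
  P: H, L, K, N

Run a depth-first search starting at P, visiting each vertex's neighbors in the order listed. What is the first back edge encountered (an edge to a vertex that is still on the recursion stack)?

I→L

DFS from P (visiting each vertex's neighbors in the order listed); mark gray on enter, black on exit:
P gray
  H gray
    K gray
    K black
  H black
  L gray
    O gray
      J gray
        I gray
          I→K: K black — skip
          I→L: L is gray → back edge
First back edge: I → L.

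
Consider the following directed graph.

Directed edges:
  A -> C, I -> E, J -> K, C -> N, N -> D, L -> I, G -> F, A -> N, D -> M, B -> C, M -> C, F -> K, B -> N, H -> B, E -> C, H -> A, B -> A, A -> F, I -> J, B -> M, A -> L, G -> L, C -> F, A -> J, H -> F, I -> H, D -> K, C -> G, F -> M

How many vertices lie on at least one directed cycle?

A vertex is on a directed cycle iff it belongs to a strongly connected component of size ≥ 2 (or has a self-loop).
The vertices on cycles are {A, B, C, D, E, F, G, H, I, L, M, N} — 12 in total.

12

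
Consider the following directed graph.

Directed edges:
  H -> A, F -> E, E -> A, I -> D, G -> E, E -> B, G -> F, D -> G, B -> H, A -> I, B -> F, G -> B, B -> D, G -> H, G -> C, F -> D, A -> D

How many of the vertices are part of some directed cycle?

A vertex is on a directed cycle iff it belongs to a strongly connected component of size ≥ 2 (or has a self-loop).
The vertices on cycles are {A, B, D, E, F, G, H, I} — 8 in total.

8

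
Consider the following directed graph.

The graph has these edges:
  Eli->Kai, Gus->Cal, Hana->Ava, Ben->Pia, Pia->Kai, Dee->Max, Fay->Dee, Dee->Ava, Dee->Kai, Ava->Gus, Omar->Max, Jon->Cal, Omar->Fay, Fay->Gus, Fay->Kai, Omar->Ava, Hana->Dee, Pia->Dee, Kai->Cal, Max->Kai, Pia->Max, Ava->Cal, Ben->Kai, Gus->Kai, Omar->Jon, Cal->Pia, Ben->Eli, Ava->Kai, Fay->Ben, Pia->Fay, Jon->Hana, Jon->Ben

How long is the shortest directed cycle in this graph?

For each vertex v, BFS finds the shortest path from v back to v.
The shortest such closed walk is Fay → Ben → Pia → Fay, length 3.

3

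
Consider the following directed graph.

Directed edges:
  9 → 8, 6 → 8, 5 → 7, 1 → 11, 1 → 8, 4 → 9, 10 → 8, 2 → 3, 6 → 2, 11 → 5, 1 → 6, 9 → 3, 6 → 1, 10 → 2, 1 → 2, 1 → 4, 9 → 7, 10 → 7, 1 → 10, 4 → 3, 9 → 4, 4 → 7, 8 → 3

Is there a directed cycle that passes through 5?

5 lies on a cycle iff there is a path from 5 back to itself.
Exploring from 5, it never reaches itself; equivalently, its strongly connected component is a singleton.

No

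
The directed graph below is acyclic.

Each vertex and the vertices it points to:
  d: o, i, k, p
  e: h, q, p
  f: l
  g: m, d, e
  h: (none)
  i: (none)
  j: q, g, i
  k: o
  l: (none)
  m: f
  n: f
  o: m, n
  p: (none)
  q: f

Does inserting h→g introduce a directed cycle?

Yes

Adding h→g creates a cycle iff g can already reach h.
Path from g: g → e → h.
So g → … → h → g is a cycle.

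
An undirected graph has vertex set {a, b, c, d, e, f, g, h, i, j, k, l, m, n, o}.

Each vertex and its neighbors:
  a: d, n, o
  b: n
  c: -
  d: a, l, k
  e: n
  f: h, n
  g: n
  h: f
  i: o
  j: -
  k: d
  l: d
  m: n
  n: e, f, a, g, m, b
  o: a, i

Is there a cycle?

DFS, tracking each vertex's parent; an edge to a visited non-parent vertex closes a cycle.
Start from c:
visit c (parent –)
visit a (parent –)
  visit d (parent a)
    d–a: parent, skip
    visit l (parent d)
      l–d: parent, skip
    visit k (parent d)
      k–d: parent, skip
  visit n (parent a)
    visit e (parent n)
      e–n: parent, skip
    visit f (parent n)
      visit h (parent f)
        h–f: parent, skip
      f–n: parent, skip
    n–a: parent, skip
    visit g (parent n)
      g–n: parent, skip
    visit m (parent n)
      m–n: parent, skip
    visit b (parent n)
      b–n: parent, skip
  visit o (parent a)
    o–a: parent, skip
    visit i (parent o)
      i–o: parent, skip
visit j (parent –)
No non-parent visited neighbor found — the graph is a forest.

No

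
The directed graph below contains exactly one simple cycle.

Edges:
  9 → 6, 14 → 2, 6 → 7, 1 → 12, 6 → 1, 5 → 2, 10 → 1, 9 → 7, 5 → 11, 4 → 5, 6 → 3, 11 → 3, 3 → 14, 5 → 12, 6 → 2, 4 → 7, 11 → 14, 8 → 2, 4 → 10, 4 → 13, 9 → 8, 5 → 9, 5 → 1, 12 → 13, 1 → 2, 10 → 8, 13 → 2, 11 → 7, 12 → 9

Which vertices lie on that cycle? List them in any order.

DFS with gray/black marking from 12:
12 gray
  9 gray
    7 gray
    7 black
    8 gray
      2 gray
      2 black
    8 black
    6 gray
      6→7: 7 black — skip
      1 gray
        1→2: 2 black — skip
        1→12: 12 is gray → back edge
Back edge closes the cycle 12 → 9 → 6 → 1 → 12; its vertices are {1, 6, 9, 12}.

1, 6, 9, 12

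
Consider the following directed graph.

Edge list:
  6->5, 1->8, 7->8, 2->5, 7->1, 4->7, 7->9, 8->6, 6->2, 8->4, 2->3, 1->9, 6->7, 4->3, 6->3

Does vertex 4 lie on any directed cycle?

4 is on a cycle iff 4 can reach itself via ≥1 edge.
4 → 7 → 8 → 4 — yes.

Yes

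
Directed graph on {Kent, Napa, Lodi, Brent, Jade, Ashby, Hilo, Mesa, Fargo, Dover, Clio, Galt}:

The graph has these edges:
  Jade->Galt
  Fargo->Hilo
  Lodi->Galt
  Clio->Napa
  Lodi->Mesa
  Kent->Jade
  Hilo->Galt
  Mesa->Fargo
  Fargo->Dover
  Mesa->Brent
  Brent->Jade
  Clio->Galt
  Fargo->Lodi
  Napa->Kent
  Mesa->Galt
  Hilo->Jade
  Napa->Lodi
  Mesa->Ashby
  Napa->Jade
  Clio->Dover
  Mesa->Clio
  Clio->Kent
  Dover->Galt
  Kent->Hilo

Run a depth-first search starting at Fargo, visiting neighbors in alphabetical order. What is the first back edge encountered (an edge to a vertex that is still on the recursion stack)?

DFS from Fargo (visiting neighbors in alphabetical order); mark gray on enter, black on exit:
Fargo gray
  Dover gray
    Galt gray
    Galt black
  Dover black
  Hilo gray
    Hilo→Galt: Galt black — skip
    Jade gray
      Jade→Galt: Galt black — skip
    Jade black
  Hilo black
  Lodi gray
    Lodi→Galt: Galt black — skip
    Mesa gray
      Ashby gray
      Ashby black
      Brent gray
        Brent→Jade: Jade black — skip
      Brent black
      Clio gray
        Clio→Dover: Dover black — skip
        Clio→Galt: Galt black — skip
        Kent gray
          Kent→Hilo: Hilo black — skip
          Kent→Jade: Jade black — skip
        Kent black
        Napa gray
          Napa→Jade: Jade black — skip
          Napa→Kent: Kent black — skip
          Napa→Lodi: Lodi is gray → back edge
First back edge: Napa → Lodi.

Napa→Lodi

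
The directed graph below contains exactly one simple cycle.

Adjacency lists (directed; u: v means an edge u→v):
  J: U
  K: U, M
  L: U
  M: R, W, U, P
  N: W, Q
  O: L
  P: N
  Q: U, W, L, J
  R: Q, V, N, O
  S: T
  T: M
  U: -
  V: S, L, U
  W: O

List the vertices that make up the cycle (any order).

M, R, S, T, V

DFS with gray/black marking from M:
M gray
  R gray
    Q gray
      U gray
      U black
      W gray
        O gray
          L gray
            L→U: U black — skip
          L black
        O black
      W black
      Q→L: L black — skip
      J gray
        J→U: U black — skip
      J black
    Q black
    V gray
      S gray
        T gray
          T→M: M is gray → back edge
Back edge closes the cycle M → R → V → S → T → M; its vertices are {M, R, S, T, V}.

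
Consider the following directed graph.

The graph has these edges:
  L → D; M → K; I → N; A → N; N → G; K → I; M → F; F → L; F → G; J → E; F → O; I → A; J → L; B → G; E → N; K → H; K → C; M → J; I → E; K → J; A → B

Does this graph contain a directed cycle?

DFS with white/gray/black marking, starting from E:
E gray
  N gray
    G gray
    G black
  N black
E black
A gray
  B gray
    B→G: G black — skip
  B black
  A→N: N black — skip
A black
C gray
C black
D gray
D black
F gray
  L gray
    L→D: D black — skip
  L black
  O gray
  O black
  F→G: G black — skip
F black
H gray
H black
I gray
  I→E: E black — skip
  I→A: A black — skip
  I→N: N black — skip
I black
J gray
  J→E: E black — skip
  J→L: L black — skip
J black
K gray
  K→H: H black — skip
  K→J: J black — skip
  K→I: I black — skip
  K→C: C black — skip
K black
M gray
  M→J: J black — skip
  M→F: F black — skip
  M→K: K black — skip
M black
Every edge goes to a white or black vertex — no back edge, so the graph is acyclic.

No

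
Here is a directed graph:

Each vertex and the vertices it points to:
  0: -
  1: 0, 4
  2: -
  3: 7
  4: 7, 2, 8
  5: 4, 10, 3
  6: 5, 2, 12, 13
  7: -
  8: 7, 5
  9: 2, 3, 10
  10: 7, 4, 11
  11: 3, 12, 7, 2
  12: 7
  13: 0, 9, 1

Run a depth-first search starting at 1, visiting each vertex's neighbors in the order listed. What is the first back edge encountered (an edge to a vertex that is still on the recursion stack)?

DFS from 1 (visiting each vertex's neighbors in the order listed); mark gray on enter, black on exit:
1 gray
  0 gray
  0 black
  4 gray
    7 gray
    7 black
    2 gray
    2 black
    8 gray
      8→7: 7 black — skip
      5 gray
        5→4: 4 is gray → back edge
First back edge: 5 → 4.

5→4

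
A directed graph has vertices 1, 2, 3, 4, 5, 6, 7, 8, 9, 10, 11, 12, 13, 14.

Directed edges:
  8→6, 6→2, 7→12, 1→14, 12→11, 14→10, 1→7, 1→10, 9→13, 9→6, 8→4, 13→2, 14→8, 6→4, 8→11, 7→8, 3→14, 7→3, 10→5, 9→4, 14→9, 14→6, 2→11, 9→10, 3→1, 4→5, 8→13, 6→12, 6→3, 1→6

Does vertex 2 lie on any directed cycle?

No

2 lies on a cycle iff there is a path from 2 back to itself.
Exploring from 2, it never reaches itself; equivalently, its strongly connected component is a singleton.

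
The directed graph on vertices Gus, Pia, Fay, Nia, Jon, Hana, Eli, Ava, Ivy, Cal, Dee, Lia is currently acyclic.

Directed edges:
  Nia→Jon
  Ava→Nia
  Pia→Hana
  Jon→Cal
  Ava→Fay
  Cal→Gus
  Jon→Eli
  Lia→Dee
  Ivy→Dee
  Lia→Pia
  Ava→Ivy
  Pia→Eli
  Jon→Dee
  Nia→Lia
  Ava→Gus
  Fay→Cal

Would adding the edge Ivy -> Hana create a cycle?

Adding Ivy→Hana creates a cycle iff Hana can already reach Ivy.
Explore from Hana: no path reaches Ivy. The graph stays acyclic.

No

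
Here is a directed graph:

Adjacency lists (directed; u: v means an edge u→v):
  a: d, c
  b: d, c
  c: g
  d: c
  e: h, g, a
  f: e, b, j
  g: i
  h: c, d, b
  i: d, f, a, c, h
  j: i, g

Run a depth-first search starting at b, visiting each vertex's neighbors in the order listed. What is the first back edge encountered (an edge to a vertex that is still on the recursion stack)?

DFS from b (visiting each vertex's neighbors in the order listed); mark gray on enter, black on exit:
b gray
  d gray
    c gray
      g gray
        i gray
          i→d: d is gray → back edge
First back edge: i → d.

i->d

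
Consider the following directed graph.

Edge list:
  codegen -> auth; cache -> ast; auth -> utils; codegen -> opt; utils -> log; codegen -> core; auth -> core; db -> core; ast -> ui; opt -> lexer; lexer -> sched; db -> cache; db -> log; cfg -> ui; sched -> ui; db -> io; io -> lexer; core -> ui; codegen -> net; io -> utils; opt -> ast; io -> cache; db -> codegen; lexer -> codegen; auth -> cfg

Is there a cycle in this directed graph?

DFS with white/gray/black marking, starting from cfg:
cfg gray
  ui gray
  ui black
cfg black
auth gray
  core gray
    core→ui: ui black — skip
  core black
  utils gray
    log gray
    log black
  utils black
  auth→cfg: cfg black — skip
auth black
sched gray
  sched→ui: ui black — skip
sched black
opt gray
  ast gray
    ast→ui: ui black — skip
  ast black
  lexer gray
    lexer→sched: sched black — skip
    codegen gray
      codegen→auth: auth black — skip
      codegen→opt: opt is gray → back edge
Back edge found, so a cycle exists: opt → lexer → codegen → opt.

Yes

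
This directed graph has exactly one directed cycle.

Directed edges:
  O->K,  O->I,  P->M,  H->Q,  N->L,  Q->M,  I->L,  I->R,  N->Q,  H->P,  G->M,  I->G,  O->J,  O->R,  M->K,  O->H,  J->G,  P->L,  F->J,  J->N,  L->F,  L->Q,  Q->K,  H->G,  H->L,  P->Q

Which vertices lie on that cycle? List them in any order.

DFS with gray/black marking from J:
J gray
  N gray
    L gray
      Q gray
        K gray
        K black
        M gray
          M→K: K black — skip
        M black
      Q black
      F gray
        F→J: J is gray → back edge
Back edge closes the cycle J → N → L → F → J; its vertices are {F, J, L, N}.

F, J, L, N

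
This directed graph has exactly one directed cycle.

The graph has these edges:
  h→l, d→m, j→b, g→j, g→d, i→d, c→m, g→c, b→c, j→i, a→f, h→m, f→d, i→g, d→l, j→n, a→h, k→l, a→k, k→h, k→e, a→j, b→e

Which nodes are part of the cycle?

g, i, j

DFS with gray/black marking from j:
j gray
  i gray
    d gray
      l gray
      l black
      m gray
      m black
    d black
    g gray
      c gray
        c→m: m black — skip
      c black
      g→j: j is gray → back edge
Back edge closes the cycle j → i → g → j; its vertices are {g, i, j}.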